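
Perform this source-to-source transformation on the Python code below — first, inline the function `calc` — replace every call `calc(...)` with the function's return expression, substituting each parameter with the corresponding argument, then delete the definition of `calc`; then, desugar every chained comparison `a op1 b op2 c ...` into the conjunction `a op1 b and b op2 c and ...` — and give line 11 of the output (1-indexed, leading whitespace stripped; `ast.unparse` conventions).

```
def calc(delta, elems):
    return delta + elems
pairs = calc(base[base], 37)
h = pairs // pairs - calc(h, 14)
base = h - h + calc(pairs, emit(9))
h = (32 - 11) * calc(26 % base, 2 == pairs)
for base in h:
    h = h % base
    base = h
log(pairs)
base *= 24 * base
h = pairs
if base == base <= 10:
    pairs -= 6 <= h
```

if base == base and base <= 10:

Transformed code:
pairs = base[base] + 37
h = pairs // pairs - (h + 14)
base = h - h + (pairs + emit(9))
h = (32 - 11) * (26 % base + (2 == pairs))
for base in h:
    h = h % base
    base = h
log(pairs)
base *= 24 * base
h = pairs
if base == base and base <= 10:
    pairs -= 6 <= h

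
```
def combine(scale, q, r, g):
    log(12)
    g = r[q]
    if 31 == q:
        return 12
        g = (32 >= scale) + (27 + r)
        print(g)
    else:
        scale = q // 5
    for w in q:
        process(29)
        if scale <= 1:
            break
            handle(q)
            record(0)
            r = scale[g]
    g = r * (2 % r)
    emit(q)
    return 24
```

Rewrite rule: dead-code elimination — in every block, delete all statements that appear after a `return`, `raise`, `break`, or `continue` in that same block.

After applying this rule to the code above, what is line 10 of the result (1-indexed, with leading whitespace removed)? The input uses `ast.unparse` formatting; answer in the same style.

Transformed code:
def combine(scale, q, r, g):
    log(12)
    g = r[q]
    if 31 == q:
        return 12
    else:
        scale = q // 5
    for w in q:
        process(29)
        if scale <= 1:
            break
    g = r * (2 % r)
    emit(q)
    return 24

if scale <= 1:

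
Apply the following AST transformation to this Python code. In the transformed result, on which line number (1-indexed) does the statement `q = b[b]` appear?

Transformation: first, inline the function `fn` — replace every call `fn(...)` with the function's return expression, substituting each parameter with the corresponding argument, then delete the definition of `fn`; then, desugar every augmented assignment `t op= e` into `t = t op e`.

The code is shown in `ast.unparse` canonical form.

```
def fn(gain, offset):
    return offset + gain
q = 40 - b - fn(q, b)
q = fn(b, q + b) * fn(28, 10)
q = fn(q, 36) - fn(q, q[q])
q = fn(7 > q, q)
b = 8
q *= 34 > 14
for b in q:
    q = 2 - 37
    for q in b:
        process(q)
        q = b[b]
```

Transformed code:
q = 40 - b - (b + q)
q = (q + b + b) * (10 + 28)
q = 36 + q - (q[q] + q)
q = q + (7 > q)
b = 8
q = q * (34 > 14)
for b in q:
    q = 2 - 37
    for q in b:
        process(q)
        q = b[b]

11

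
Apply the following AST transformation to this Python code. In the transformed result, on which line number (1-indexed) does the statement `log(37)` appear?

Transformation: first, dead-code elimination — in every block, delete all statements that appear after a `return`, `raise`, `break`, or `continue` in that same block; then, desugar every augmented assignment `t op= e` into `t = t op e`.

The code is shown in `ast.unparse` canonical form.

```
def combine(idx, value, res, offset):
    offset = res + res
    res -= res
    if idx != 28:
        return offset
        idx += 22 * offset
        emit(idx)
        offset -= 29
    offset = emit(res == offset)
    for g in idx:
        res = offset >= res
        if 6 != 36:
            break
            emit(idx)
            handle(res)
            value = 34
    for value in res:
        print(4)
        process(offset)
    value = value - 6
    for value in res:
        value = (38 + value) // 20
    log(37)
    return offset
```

17

Transformed code:
def combine(idx, value, res, offset):
    offset = res + res
    res = res - res
    if idx != 28:
        return offset
    offset = emit(res == offset)
    for g in idx:
        res = offset >= res
        if 6 != 36:
            break
    for value in res:
        print(4)
        process(offset)
    value = value - 6
    for value in res:
        value = (38 + value) // 20
    log(37)
    return offset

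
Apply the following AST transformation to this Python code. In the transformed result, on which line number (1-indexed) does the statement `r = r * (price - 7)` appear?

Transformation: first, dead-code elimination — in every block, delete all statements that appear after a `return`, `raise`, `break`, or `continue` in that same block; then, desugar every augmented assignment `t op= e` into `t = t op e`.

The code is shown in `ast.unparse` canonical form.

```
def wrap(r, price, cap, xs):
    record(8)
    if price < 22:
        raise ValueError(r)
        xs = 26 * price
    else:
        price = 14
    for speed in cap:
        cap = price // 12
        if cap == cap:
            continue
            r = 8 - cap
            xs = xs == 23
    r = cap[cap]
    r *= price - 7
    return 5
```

12

Transformed code:
def wrap(r, price, cap, xs):
    record(8)
    if price < 22:
        raise ValueError(r)
    else:
        price = 14
    for speed in cap:
        cap = price // 12
        if cap == cap:
            continue
    r = cap[cap]
    r = r * (price - 7)
    return 5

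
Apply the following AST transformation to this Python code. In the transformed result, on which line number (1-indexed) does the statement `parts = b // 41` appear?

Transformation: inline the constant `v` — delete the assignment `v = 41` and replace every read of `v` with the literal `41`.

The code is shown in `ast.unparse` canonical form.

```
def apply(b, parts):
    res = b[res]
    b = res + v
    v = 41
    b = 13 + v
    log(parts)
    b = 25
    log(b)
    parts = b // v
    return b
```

8

Transformed code:
def apply(b, parts):
    res = b[res]
    b = res + 41
    b = 13 + 41
    log(parts)
    b = 25
    log(b)
    parts = b // 41
    return b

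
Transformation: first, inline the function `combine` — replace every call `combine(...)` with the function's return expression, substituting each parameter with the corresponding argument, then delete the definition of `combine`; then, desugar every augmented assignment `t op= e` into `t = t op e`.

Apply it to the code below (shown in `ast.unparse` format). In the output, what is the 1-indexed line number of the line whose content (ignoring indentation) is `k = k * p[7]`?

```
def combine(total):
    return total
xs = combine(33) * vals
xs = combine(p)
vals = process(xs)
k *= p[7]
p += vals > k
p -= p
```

Transformed code:
xs = 33 * vals
xs = p
vals = process(xs)
k = k * p[7]
p = p + (vals > k)
p = p - p

4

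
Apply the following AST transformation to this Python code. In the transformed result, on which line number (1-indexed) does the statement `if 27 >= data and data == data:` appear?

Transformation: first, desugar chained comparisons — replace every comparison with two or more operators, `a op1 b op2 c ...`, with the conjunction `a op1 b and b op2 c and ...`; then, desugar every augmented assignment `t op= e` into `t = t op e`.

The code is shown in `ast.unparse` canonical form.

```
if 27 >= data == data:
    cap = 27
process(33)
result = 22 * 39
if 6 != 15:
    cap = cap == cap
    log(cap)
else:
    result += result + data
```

Transformed code:
if 27 >= data and data == data:
    cap = 27
process(33)
result = 22 * 39
if 6 != 15:
    cap = cap == cap
    log(cap)
else:
    result = result + (result + data)

1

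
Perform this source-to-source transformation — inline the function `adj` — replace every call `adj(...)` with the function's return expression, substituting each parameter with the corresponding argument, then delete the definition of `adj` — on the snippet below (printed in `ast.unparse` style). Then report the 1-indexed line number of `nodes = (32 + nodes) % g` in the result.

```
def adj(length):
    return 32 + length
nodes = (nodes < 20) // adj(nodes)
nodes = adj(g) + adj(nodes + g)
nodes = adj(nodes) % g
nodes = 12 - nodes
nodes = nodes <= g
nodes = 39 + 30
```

Transformed code:
nodes = (nodes < 20) // (32 + nodes)
nodes = 32 + g + (32 + (nodes + g))
nodes = (32 + nodes) % g
nodes = 12 - nodes
nodes = nodes <= g
nodes = 39 + 30

3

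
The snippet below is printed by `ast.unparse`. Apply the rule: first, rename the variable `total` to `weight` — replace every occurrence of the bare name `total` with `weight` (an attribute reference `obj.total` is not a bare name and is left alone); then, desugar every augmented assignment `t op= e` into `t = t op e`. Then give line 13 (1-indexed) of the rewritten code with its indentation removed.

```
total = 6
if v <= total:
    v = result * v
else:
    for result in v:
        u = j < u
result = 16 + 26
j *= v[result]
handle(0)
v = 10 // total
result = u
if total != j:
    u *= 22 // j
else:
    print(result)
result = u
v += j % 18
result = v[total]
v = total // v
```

u = u * (22 // j)

Transformed code:
weight = 6
if v <= weight:
    v = result * v
else:
    for result in v:
        u = j < u
result = 16 + 26
j = j * v[result]
handle(0)
v = 10 // weight
result = u
if weight != j:
    u = u * (22 // j)
else:
    print(result)
result = u
v = v + j % 18
result = v[weight]
v = weight // v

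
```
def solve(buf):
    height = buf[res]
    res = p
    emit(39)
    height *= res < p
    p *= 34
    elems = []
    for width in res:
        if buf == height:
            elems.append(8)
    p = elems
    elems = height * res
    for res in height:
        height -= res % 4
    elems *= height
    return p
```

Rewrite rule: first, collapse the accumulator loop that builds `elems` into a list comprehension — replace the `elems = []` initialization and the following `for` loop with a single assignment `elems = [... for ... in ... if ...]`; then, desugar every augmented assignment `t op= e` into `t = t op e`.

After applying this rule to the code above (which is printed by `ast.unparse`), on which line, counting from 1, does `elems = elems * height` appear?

Transformed code:
def solve(buf):
    height = buf[res]
    res = p
    emit(39)
    height = height * (res < p)
    p = p * 34
    elems = [8 for width in res if buf == height]
    p = elems
    elems = height * res
    for res in height:
        height = height - res % 4
    elems = elems * height
    return p

12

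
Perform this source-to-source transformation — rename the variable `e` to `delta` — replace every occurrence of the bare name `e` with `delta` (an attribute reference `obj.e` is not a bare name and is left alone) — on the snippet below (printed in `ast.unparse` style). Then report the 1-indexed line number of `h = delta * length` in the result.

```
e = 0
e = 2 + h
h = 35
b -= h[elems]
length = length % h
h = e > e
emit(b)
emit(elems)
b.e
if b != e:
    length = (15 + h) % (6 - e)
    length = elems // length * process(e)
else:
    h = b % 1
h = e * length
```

Transformed code:
delta = 0
delta = 2 + h
h = 35
b -= h[elems]
length = length % h
h = delta > delta
emit(b)
emit(elems)
b.e
if b != delta:
    length = (15 + h) % (6 - delta)
    length = elems // length * process(delta)
else:
    h = b % 1
h = delta * length

15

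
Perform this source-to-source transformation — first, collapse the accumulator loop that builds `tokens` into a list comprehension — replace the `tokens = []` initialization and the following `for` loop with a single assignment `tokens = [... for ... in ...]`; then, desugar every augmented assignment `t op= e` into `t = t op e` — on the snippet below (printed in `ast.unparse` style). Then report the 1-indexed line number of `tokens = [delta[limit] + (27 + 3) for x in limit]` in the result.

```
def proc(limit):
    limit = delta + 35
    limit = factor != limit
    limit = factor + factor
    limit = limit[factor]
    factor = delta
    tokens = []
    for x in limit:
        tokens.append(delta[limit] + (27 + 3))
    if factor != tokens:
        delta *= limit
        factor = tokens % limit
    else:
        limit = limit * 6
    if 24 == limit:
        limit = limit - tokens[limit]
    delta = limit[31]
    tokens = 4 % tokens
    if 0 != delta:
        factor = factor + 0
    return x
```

7

Transformed code:
def proc(limit):
    limit = delta + 35
    limit = factor != limit
    limit = factor + factor
    limit = limit[factor]
    factor = delta
    tokens = [delta[limit] + (27 + 3) for x in limit]
    if factor != tokens:
        delta = delta * limit
        factor = tokens % limit
    else:
        limit = limit * 6
    if 24 == limit:
        limit = limit - tokens[limit]
    delta = limit[31]
    tokens = 4 % tokens
    if 0 != delta:
        factor = factor + 0
    return x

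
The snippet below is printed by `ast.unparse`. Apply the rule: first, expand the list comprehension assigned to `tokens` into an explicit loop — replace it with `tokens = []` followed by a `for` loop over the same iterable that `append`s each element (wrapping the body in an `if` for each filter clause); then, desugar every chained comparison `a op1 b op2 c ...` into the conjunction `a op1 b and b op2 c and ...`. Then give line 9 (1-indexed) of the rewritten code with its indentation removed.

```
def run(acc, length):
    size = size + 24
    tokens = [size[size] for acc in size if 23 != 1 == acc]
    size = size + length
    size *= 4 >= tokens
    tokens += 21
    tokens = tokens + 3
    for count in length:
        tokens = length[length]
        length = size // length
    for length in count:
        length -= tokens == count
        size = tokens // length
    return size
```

tokens += 21

Transformed code:
def run(acc, length):
    size = size + 24
    tokens = []
    for acc in size:
        if 23 != 1 and 1 == acc:
            tokens.append(size[size])
    size = size + length
    size *= 4 >= tokens
    tokens += 21
    tokens = tokens + 3
    for count in length:
        tokens = length[length]
        length = size // length
    for length in count:
        length -= tokens == count
        size = tokens // length
    return size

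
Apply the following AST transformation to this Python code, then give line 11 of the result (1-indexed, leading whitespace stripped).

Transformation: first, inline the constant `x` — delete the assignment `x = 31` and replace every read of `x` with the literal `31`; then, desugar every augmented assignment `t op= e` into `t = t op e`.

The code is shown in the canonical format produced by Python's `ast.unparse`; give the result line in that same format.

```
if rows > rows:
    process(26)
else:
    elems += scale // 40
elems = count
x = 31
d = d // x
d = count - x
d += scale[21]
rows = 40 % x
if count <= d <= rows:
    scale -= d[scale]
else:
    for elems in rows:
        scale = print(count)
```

Transformed code:
if rows > rows:
    process(26)
else:
    elems = elems + scale // 40
elems = count
d = d // 31
d = count - 31
d = d + scale[21]
rows = 40 % 31
if count <= d <= rows:
    scale = scale - d[scale]
else:
    for elems in rows:
        scale = print(count)

scale = scale - d[scale]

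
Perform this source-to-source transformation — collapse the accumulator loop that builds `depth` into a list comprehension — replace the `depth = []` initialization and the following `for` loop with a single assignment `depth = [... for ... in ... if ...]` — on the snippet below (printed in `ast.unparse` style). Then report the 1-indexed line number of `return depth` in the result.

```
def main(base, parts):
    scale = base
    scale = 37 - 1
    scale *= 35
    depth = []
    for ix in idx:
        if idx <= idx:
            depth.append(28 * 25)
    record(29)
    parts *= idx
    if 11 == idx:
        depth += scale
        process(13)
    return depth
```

11

Transformed code:
def main(base, parts):
    scale = base
    scale = 37 - 1
    scale *= 35
    depth = [28 * 25 for ix in idx if idx <= idx]
    record(29)
    parts *= idx
    if 11 == idx:
        depth += scale
        process(13)
    return depth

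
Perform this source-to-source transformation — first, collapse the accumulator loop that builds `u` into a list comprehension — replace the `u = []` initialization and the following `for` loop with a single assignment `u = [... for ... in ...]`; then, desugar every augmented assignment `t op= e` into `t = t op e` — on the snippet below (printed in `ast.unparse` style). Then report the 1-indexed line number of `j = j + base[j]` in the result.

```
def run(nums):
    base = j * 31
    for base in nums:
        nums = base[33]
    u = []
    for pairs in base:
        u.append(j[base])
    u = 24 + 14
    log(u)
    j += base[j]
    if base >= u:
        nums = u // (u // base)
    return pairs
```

Transformed code:
def run(nums):
    base = j * 31
    for base in nums:
        nums = base[33]
    u = [j[base] for pairs in base]
    u = 24 + 14
    log(u)
    j = j + base[j]
    if base >= u:
        nums = u // (u // base)
    return pairs

8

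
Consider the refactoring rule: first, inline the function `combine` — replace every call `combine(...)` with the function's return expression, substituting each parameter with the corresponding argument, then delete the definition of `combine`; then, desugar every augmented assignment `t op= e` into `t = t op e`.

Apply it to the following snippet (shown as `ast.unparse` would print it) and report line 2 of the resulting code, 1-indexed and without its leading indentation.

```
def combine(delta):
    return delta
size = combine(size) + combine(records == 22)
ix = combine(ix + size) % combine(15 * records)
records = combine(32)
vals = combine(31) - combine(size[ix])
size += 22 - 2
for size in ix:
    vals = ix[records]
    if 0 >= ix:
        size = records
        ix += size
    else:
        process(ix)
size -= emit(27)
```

ix = (ix + size) % (15 * records)

Transformed code:
size = size + (records == 22)
ix = (ix + size) % (15 * records)
records = 32
vals = 31 - size[ix]
size = size + (22 - 2)
for size in ix:
    vals = ix[records]
    if 0 >= ix:
        size = records
        ix = ix + size
    else:
        process(ix)
size = size - emit(27)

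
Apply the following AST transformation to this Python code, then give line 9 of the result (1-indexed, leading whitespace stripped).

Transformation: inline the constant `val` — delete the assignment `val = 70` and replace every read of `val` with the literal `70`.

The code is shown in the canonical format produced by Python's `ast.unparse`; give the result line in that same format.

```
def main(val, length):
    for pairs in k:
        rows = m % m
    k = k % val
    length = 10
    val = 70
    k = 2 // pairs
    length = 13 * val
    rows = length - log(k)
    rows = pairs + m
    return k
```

rows = pairs + m

Transformed code:
def main(val, length):
    for pairs in k:
        rows = m % m
    k = k % 70
    length = 10
    k = 2 // pairs
    length = 13 * 70
    rows = length - log(k)
    rows = pairs + m
    return k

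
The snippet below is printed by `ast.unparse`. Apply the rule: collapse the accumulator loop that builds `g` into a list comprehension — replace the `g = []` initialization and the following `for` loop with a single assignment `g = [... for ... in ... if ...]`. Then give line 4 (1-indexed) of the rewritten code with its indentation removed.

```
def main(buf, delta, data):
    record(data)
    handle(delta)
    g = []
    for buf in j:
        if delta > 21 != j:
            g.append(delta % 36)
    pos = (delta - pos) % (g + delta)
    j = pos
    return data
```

Transformed code:
def main(buf, delta, data):
    record(data)
    handle(delta)
    g = [delta % 36 for buf in j if delta > 21 != j]
    pos = (delta - pos) % (g + delta)
    j = pos
    return data

g = [delta % 36 for buf in j if delta > 21 != j]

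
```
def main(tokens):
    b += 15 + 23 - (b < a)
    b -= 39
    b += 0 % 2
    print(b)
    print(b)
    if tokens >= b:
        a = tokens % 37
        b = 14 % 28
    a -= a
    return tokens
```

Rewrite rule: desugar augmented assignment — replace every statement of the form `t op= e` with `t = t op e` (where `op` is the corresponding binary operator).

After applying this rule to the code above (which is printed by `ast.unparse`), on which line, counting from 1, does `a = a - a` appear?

10

Transformed code:
def main(tokens):
    b = b + (15 + 23 - (b < a))
    b = b - 39
    b = b + 0 % 2
    print(b)
    print(b)
    if tokens >= b:
        a = tokens % 37
        b = 14 % 28
    a = a - a
    return tokens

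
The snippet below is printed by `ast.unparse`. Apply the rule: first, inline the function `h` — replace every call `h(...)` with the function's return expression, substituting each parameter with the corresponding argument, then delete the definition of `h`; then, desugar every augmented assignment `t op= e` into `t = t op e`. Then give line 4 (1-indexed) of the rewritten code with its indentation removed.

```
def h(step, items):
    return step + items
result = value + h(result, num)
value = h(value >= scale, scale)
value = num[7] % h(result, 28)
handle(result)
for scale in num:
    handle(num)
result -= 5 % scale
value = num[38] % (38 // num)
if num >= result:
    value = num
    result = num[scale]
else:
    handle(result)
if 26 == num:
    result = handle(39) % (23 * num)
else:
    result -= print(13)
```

Transformed code:
result = value + (result + num)
value = (value >= scale) + scale
value = num[7] % (result + 28)
handle(result)
for scale in num:
    handle(num)
result = result - 5 % scale
value = num[38] % (38 // num)
if num >= result:
    value = num
    result = num[scale]
else:
    handle(result)
if 26 == num:
    result = handle(39) % (23 * num)
else:
    result = result - print(13)

handle(result)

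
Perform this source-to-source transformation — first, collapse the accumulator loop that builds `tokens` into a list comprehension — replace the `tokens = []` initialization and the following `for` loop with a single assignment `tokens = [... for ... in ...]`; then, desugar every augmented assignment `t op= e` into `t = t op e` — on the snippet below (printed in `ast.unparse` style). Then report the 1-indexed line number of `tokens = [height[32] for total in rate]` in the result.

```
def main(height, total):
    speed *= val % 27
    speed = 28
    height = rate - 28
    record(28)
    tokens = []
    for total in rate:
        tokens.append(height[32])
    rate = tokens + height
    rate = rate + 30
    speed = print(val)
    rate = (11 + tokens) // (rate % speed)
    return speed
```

6

Transformed code:
def main(height, total):
    speed = speed * (val % 27)
    speed = 28
    height = rate - 28
    record(28)
    tokens = [height[32] for total in rate]
    rate = tokens + height
    rate = rate + 30
    speed = print(val)
    rate = (11 + tokens) // (rate % speed)
    return speed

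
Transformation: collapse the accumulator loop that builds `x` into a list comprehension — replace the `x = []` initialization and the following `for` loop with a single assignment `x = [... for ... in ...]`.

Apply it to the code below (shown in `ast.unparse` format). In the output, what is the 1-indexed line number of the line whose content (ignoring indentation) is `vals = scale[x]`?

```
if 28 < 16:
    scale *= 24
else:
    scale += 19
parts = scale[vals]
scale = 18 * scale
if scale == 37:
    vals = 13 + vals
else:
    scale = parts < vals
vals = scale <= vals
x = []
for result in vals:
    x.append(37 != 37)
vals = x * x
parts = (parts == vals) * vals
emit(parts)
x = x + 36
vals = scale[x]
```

Transformed code:
if 28 < 16:
    scale *= 24
else:
    scale += 19
parts = scale[vals]
scale = 18 * scale
if scale == 37:
    vals = 13 + vals
else:
    scale = parts < vals
vals = scale <= vals
x = [37 != 37 for result in vals]
vals = x * x
parts = (parts == vals) * vals
emit(parts)
x = x + 36
vals = scale[x]

17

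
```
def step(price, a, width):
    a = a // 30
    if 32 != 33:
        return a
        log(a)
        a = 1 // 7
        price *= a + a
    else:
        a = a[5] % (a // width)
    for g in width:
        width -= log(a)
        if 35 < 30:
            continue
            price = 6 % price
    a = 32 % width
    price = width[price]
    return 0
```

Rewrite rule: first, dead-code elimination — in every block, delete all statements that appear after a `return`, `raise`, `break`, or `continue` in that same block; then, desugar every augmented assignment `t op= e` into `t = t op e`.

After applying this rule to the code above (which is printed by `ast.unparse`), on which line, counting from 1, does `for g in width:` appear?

Transformed code:
def step(price, a, width):
    a = a // 30
    if 32 != 33:
        return a
    else:
        a = a[5] % (a // width)
    for g in width:
        width = width - log(a)
        if 35 < 30:
            continue
    a = 32 % width
    price = width[price]
    return 0

7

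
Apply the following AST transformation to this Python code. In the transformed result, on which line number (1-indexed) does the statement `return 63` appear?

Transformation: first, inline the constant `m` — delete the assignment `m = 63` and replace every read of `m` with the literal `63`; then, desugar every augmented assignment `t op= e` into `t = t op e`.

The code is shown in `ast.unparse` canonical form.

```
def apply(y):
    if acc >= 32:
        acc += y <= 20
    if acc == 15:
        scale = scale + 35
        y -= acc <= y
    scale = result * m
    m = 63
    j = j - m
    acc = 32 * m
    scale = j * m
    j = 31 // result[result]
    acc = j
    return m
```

Transformed code:
def apply(y):
    if acc >= 32:
        acc = acc + (y <= 20)
    if acc == 15:
        scale = scale + 35
        y = y - (acc <= y)
    scale = result * 63
    j = j - 63
    acc = 32 * 63
    scale = j * 63
    j = 31 // result[result]
    acc = j
    return 63

13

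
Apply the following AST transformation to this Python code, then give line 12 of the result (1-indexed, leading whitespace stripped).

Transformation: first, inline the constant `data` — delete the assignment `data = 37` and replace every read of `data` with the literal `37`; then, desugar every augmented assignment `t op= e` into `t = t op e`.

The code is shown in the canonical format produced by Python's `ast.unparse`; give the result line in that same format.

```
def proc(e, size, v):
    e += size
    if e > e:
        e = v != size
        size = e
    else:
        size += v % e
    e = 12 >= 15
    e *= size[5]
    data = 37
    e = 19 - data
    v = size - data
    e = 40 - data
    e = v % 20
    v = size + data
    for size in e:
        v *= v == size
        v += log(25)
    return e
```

Transformed code:
def proc(e, size, v):
    e = e + size
    if e > e:
        e = v != size
        size = e
    else:
        size = size + v % e
    e = 12 >= 15
    e = e * size[5]
    e = 19 - 37
    v = size - 37
    e = 40 - 37
    e = v % 20
    v = size + 37
    for size in e:
        v = v * (v == size)
        v = v + log(25)
    return e

e = 40 - 37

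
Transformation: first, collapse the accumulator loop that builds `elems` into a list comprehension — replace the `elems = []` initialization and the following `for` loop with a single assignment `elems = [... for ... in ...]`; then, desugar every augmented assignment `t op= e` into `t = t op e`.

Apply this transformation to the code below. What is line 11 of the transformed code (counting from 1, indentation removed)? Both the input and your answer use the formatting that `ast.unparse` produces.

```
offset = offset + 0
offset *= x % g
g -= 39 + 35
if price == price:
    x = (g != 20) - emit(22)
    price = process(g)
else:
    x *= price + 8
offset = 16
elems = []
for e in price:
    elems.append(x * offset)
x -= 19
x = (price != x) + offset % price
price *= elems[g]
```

x = x - 19

Transformed code:
offset = offset + 0
offset = offset * (x % g)
g = g - (39 + 35)
if price == price:
    x = (g != 20) - emit(22)
    price = process(g)
else:
    x = x * (price + 8)
offset = 16
elems = [x * offset for e in price]
x = x - 19
x = (price != x) + offset % price
price = price * elems[g]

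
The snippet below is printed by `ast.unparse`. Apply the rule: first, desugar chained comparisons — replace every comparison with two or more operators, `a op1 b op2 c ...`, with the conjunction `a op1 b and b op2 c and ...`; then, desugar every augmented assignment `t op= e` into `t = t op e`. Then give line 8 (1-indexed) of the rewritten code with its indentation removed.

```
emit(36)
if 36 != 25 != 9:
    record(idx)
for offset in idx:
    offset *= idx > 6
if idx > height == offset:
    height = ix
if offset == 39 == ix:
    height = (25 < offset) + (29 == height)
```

if offset == 39 and 39 == ix:

Transformed code:
emit(36)
if 36 != 25 and 25 != 9:
    record(idx)
for offset in idx:
    offset = offset * (idx > 6)
if idx > height and height == offset:
    height = ix
if offset == 39 and 39 == ix:
    height = (25 < offset) + (29 == height)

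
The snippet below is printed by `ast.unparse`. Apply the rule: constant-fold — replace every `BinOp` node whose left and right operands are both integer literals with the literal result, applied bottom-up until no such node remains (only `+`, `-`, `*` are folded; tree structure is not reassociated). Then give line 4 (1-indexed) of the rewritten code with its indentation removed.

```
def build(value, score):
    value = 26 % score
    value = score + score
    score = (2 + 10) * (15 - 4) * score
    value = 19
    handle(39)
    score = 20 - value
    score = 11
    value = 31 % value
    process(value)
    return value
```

Transformed code:
def build(value, score):
    value = 26 % score
    value = score + score
    score = 132 * score
    value = 19
    handle(39)
    score = 20 - value
    score = 11
    value = 31 % value
    process(value)
    return value

score = 132 * score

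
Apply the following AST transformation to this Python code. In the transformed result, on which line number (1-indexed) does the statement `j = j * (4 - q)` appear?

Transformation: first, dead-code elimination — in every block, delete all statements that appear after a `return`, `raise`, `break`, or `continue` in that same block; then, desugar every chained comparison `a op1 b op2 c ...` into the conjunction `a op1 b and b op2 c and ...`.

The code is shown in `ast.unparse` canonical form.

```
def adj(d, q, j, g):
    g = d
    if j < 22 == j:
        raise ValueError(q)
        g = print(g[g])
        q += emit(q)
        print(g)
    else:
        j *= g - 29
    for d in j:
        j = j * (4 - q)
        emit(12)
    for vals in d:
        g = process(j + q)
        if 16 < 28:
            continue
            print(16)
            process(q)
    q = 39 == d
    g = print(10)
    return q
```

Transformed code:
def adj(d, q, j, g):
    g = d
    if j < 22 and 22 == j:
        raise ValueError(q)
    else:
        j *= g - 29
    for d in j:
        j = j * (4 - q)
        emit(12)
    for vals in d:
        g = process(j + q)
        if 16 < 28:
            continue
    q = 39 == d
    g = print(10)
    return q

8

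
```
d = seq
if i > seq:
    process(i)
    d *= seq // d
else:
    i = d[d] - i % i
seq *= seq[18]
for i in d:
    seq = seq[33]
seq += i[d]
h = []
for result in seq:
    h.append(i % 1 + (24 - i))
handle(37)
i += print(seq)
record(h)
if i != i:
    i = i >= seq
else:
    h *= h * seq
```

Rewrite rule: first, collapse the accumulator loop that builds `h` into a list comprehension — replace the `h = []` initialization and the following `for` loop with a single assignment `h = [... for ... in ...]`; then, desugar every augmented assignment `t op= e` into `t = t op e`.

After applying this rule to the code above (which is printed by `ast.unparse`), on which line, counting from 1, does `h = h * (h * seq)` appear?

18

Transformed code:
d = seq
if i > seq:
    process(i)
    d = d * (seq // d)
else:
    i = d[d] - i % i
seq = seq * seq[18]
for i in d:
    seq = seq[33]
seq = seq + i[d]
h = [i % 1 + (24 - i) for result in seq]
handle(37)
i = i + print(seq)
record(h)
if i != i:
    i = i >= seq
else:
    h = h * (h * seq)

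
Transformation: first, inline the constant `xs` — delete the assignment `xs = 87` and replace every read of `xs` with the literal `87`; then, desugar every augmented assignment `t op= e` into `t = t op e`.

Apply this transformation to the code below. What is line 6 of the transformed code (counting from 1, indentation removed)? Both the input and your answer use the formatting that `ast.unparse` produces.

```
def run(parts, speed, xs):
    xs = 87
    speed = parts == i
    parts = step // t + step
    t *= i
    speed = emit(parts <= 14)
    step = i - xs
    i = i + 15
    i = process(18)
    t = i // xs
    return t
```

step = i - 87

Transformed code:
def run(parts, speed, xs):
    speed = parts == i
    parts = step // t + step
    t = t * i
    speed = emit(parts <= 14)
    step = i - 87
    i = i + 15
    i = process(18)
    t = i // 87
    return t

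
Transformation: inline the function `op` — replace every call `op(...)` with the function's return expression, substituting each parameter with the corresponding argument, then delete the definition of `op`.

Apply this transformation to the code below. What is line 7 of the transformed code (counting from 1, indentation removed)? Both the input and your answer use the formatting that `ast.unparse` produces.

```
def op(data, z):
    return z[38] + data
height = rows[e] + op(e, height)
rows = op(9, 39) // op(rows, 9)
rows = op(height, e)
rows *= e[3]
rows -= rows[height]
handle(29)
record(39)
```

record(39)

Transformed code:
height = rows[e] + (height[38] + e)
rows = (39[38] + 9) // (9[38] + rows)
rows = e[38] + height
rows *= e[3]
rows -= rows[height]
handle(29)
record(39)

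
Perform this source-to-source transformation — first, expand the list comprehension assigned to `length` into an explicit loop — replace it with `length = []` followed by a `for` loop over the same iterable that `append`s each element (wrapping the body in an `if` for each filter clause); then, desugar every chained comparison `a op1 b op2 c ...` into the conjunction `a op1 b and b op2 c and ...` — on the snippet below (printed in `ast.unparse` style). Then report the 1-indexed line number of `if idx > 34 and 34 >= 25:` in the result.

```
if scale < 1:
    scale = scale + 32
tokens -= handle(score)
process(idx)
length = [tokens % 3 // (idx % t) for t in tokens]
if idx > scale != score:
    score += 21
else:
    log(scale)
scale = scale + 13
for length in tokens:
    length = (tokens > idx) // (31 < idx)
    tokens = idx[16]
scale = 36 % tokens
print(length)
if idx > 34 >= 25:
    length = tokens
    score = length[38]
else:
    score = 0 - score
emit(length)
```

Transformed code:
if scale < 1:
    scale = scale + 32
tokens -= handle(score)
process(idx)
length = []
for t in tokens:
    length.append(tokens % 3 // (idx % t))
if idx > scale and scale != score:
    score += 21
else:
    log(scale)
scale = scale + 13
for length in tokens:
    length = (tokens > idx) // (31 < idx)
    tokens = idx[16]
scale = 36 % tokens
print(length)
if idx > 34 and 34 >= 25:
    length = tokens
    score = length[38]
else:
    score = 0 - score
emit(length)

18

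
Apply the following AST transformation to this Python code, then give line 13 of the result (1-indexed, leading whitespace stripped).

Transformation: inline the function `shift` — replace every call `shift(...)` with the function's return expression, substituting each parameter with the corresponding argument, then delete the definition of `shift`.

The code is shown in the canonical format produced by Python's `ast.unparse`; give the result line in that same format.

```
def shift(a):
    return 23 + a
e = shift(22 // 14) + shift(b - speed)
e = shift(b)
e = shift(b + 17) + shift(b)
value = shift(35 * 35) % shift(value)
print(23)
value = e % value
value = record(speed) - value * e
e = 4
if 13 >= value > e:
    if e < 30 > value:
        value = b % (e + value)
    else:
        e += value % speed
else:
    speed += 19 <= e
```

Transformed code:
e = 23 + 22 // 14 + (23 + (b - speed))
e = 23 + b
e = 23 + (b + 17) + (23 + b)
value = (23 + 35 * 35) % (23 + value)
print(23)
value = e % value
value = record(speed) - value * e
e = 4
if 13 >= value > e:
    if e < 30 > value:
        value = b % (e + value)
    else:
        e += value % speed
else:
    speed += 19 <= e

e += value % speed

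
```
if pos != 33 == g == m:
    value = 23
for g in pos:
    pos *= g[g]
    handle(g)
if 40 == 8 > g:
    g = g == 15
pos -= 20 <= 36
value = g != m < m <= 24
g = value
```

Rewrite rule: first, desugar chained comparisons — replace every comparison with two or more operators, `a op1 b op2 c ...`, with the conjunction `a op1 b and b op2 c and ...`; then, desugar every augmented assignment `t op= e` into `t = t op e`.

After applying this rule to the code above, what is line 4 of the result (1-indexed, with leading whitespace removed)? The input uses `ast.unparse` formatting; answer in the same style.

Transformed code:
if pos != 33 and 33 == g and (g == m):
    value = 23
for g in pos:
    pos = pos * g[g]
    handle(g)
if 40 == 8 and 8 > g:
    g = g == 15
pos = pos - (20 <= 36)
value = g != m and m < m and (m <= 24)
g = value

pos = pos * g[g]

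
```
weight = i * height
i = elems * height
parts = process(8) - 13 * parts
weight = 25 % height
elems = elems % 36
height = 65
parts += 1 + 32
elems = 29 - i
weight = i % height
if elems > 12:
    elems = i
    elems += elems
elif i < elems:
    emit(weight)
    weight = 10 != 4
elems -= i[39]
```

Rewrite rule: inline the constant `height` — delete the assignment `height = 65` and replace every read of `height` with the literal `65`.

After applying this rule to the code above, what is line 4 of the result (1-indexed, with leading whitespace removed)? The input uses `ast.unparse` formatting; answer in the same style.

weight = 25 % 65

Transformed code:
weight = i * 65
i = elems * 65
parts = process(8) - 13 * parts
weight = 25 % 65
elems = elems % 36
parts += 1 + 32
elems = 29 - i
weight = i % 65
if elems > 12:
    elems = i
    elems += elems
elif i < elems:
    emit(weight)
    weight = 10 != 4
elems -= i[39]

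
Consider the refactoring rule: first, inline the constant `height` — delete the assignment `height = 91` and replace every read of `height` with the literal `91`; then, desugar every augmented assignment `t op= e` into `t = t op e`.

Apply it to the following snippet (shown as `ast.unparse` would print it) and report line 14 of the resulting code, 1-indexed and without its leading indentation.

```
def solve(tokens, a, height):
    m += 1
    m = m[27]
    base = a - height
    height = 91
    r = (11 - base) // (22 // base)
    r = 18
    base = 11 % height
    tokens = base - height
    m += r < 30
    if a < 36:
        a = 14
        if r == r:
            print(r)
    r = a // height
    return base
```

r = a // 91

Transformed code:
def solve(tokens, a, height):
    m = m + 1
    m = m[27]
    base = a - 91
    r = (11 - base) // (22 // base)
    r = 18
    base = 11 % 91
    tokens = base - 91
    m = m + (r < 30)
    if a < 36:
        a = 14
        if r == r:
            print(r)
    r = a // 91
    return base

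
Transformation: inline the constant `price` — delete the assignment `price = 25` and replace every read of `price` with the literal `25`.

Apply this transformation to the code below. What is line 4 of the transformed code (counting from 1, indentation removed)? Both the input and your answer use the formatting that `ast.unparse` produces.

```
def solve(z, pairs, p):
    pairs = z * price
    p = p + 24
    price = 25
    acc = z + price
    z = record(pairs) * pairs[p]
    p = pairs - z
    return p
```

Transformed code:
def solve(z, pairs, p):
    pairs = z * 25
    p = p + 24
    acc = z + 25
    z = record(pairs) * pairs[p]
    p = pairs - z
    return p

acc = z + 25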